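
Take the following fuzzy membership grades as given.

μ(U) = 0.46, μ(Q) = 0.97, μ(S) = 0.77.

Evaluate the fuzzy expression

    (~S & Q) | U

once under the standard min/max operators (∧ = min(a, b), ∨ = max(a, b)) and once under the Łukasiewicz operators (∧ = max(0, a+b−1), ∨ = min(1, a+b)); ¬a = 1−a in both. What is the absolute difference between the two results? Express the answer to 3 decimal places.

Under standard min/max:
  ~S = 1 − 0.77 = 0.23
  ~S & Q = min(a, b) on (0.23, 0.97) = 0.23
  (~S & Q) | U = max(a, b) on (0.23, 0.46) = 0.46
  → value = 0.4600
Under Łukasiewicz:
  ~S = 1 − 0.77 = 0.23
  ~S & Q = max(0, a+b−1) on (0.23, 0.97) = 0.20
  (~S & Q) | U = min(1, a+b) on (0.20, 0.46) = 0.66
  → value = 0.6600
|0.4600 − 0.6600| = 0.200

0.200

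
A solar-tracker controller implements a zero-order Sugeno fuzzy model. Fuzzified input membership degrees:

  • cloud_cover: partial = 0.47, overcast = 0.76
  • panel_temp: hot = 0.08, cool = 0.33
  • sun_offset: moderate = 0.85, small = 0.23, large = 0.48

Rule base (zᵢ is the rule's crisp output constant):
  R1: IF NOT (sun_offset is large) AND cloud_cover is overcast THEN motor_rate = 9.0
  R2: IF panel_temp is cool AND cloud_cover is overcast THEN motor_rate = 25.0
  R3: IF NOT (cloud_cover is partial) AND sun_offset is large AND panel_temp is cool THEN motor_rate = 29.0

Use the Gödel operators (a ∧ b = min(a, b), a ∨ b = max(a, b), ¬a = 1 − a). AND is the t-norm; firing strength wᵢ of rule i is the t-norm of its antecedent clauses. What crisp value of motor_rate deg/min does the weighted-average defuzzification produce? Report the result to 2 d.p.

R1 (z=9.0): ¬large=1−0.48=0.52, overcast=0.76; AND[min(a, b)] → w = 0.52
R2 (z=25.0): cool=0.33, overcast=0.76; AND[min(a, b)] → w = 0.33
R3 (z=29.0): ¬partial=1−0.47=0.53, large=0.48, cool=0.33; AND[min(a, b)] → w = 0.33
Weighted average = (0.52·9.0 + 0.33·25.0 + 0.33·29.0) / (0.52 + 0.33 + 0.33)
  = 22.5000 / 1.1800 = 19.07

19.07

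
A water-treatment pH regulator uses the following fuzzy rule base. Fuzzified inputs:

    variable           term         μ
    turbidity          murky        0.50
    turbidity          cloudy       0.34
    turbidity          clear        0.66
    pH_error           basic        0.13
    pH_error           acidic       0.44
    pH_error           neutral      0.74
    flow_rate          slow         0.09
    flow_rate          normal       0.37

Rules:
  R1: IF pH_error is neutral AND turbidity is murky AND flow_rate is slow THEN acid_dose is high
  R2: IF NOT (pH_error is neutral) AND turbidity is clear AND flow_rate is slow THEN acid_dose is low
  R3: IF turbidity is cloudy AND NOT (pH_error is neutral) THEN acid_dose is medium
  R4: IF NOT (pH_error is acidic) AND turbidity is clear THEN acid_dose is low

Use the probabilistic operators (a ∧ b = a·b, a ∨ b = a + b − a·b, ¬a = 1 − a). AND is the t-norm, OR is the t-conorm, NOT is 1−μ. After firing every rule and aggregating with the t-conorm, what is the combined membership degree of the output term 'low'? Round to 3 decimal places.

0.379

R1: neutral=0.74, murky=0.50, slow=0.09; AND[a·b] → w = 0.0333
R2: ¬neutral=1−0.74=0.26, clear=0.66, slow=0.09; AND[a·b] → w = 0.0154
R3: cloudy=0.34, ¬neutral=1−0.74=0.26; AND[a·b] → w = 0.0884
R4: ¬acidic=1−0.44=0.56, clear=0.66; AND[a·b] → w = 0.3696
Rules with consequent 'low': {R2, R4} → strengths 0.0154, 0.3696
Aggregate via t-conorm [a + b − a·b]: 0.3793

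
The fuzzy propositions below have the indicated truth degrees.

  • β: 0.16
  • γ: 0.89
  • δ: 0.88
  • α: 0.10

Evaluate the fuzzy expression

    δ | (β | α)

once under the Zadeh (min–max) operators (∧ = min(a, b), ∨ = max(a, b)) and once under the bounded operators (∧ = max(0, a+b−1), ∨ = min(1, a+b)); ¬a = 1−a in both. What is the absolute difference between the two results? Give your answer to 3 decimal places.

Under Zadeh (min–max):
  β | α = max(a, b) on (0.16, 0.10) = 0.16
  δ | (β | α) = max(a, b) on (0.88, 0.16) = 0.88
  → value = 0.8800
Under bounded:
  β | α = min(1, a+b) on (0.16, 0.10) = 0.26
  δ | (β | α) = min(1, a+b) on (0.88, 0.26) = 1.00
  → value = 1.0000
|0.8800 − 1.0000| = 0.120

0.120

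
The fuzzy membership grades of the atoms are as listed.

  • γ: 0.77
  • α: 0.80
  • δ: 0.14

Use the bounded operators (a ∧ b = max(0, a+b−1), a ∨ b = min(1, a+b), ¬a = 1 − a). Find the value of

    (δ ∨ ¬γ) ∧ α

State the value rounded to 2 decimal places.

¬γ = 1 − 0.77 = 0.23
δ ∨ ¬γ = min(1, a+b) on (0.14, 0.23) = 0.37
(δ ∨ ¬γ) ∧ α = max(0, a+b−1) on (0.37, 0.80) = 0.17

0.17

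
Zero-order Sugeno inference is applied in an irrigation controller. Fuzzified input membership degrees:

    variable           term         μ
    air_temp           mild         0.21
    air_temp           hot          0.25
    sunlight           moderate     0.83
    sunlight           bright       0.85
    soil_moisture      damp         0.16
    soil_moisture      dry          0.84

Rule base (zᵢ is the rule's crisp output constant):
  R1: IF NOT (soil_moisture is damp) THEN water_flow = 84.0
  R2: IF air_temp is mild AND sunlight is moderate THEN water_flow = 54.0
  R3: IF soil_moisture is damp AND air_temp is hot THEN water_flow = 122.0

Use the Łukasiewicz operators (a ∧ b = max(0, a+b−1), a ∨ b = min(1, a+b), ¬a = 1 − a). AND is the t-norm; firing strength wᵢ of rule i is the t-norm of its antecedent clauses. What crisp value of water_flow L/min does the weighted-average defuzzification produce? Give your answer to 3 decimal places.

82.636

R1 (z=84.0): ¬damp=1−0.16=0.84 → w = 0.84
R2 (z=54.0): mild=0.21, moderate=0.83; AND[max(0, a+b−1)] → w = 0.04
R3 (z=122.0): damp=0.16, hot=0.25; AND[max(0, a+b−1)] → w = 0.00
Weighted average = (0.84·84.0 + 0.04·54.0 + 0.00·122.0) / (0.84 + 0.04 + 0.00)
  = 72.7200 / 0.8800 = 82.636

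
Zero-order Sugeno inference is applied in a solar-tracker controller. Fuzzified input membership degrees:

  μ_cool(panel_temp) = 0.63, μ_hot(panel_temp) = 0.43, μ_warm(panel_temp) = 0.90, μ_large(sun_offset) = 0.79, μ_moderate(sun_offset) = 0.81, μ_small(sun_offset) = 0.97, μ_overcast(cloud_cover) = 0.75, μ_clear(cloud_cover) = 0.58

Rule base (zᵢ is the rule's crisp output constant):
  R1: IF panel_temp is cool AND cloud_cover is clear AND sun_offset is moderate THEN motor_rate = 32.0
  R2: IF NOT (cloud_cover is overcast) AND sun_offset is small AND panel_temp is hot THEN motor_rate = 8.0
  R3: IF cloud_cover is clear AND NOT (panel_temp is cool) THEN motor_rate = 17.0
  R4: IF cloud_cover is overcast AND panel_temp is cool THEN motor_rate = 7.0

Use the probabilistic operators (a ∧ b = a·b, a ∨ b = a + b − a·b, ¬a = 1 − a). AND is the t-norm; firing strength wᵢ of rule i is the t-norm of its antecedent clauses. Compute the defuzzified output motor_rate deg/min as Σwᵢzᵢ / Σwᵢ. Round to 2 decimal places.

R1 (z=32.0): cool=0.63, clear=0.58, moderate=0.81; AND[a·b] → w = 0.2960
R2 (z=8.0): ¬overcast=1−0.75=0.25, small=0.97, hot=0.43; AND[a·b] → w = 0.1043
R3 (z=17.0): clear=0.58, ¬cool=1−0.63=0.37; AND[a·b] → w = 0.2146
R4 (z=7.0): overcast=0.75, cool=0.63; AND[a·b] → w = 0.4725
Weighted average = (0.2960·32.0 + 0.1043·8.0 + 0.2146·17.0 + 0.4725·7.0) / (0.2960 + 0.1043 + 0.2146 + 0.4725)
  = 17.2611 / 1.0873 = 15.87

15.87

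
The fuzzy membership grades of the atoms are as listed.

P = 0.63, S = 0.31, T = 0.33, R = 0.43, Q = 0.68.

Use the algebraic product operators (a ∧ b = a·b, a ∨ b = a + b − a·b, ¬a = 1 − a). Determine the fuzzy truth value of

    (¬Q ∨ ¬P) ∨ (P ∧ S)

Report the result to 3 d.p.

0.655

¬Q = 1 − 0.6800 = 0.3200
¬P = 1 − 0.6300 = 0.3700
¬Q ∨ ¬P = a + b − a·b on (0.3200, 0.3700) = 0.5716
P ∧ S = a·b on (0.6300, 0.3100) = 0.1953
(¬Q ∨ ¬P) ∨ (P ∧ S) = a + b − a·b on (0.5716, 0.1953) = 0.6553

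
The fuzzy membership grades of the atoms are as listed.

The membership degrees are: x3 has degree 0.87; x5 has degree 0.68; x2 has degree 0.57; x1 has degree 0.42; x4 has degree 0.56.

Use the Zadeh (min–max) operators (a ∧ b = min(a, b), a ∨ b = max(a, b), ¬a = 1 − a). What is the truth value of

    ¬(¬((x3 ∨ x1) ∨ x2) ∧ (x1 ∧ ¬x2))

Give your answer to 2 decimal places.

0.87

x3 ∨ x1 = max(a, b) on (0.87, 0.42) = 0.87
(x3 ∨ x1) ∨ x2 = max(a, b) on (0.87, 0.57) = 0.87
¬((x3 ∨ x1) ∨ x2) = 1 − 0.87 = 0.13
¬x2 = 1 − 0.57 = 0.43
x1 ∧ ¬x2 = min(a, b) on (0.42, 0.43) = 0.42
¬((x3 ∨ x1) ∨ x2) ∧ (x1 ∧ ¬x2) = min(a, b) on (0.13, 0.42) = 0.13
¬(¬((x3 ∨ x1) ∨ x2) ∧ (x1 ∧ ¬x2)) = 1 − 0.13 = 0.87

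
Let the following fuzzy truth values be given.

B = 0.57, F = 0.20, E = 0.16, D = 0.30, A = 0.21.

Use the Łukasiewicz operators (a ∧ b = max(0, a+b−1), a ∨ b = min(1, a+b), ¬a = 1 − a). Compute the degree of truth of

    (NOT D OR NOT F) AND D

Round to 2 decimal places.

0.30

NOT D = 1 − 0.30 = 0.70
NOT F = 1 − 0.20 = 0.80
NOT D OR NOT F = min(1, a+b) on (0.70, 0.80) = 1.00
(NOT D OR NOT F) AND D = max(0, a+b−1) on (1.00, 0.30) = 0.30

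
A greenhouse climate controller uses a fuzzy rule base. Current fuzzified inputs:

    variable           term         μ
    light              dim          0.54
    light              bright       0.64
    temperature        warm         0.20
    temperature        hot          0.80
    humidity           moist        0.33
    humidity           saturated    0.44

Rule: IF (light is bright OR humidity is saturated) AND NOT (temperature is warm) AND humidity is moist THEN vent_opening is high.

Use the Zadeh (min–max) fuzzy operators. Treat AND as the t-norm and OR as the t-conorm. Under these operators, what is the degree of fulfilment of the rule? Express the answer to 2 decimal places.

0.33

firing strength: (bright=0.64 OR saturated=0.44) = 0.64; AND[min(a, b)] with ¬warm=1−0.20=0.80, moist=0.33 → w = 0.33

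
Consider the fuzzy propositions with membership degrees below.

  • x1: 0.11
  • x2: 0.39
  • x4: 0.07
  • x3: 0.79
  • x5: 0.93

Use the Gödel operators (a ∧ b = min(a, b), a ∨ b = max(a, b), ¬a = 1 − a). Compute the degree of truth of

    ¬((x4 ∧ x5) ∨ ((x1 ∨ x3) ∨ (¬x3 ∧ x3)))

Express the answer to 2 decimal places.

0.21

x4 ∧ x5 = min(a, b) on (0.07, 0.93) = 0.07
x1 ∨ x3 = max(a, b) on (0.11, 0.79) = 0.79
¬x3 = 1 − 0.79 = 0.21
¬x3 ∧ x3 = min(a, b) on (0.21, 0.79) = 0.21
(x1 ∨ x3) ∨ (¬x3 ∧ x3) = max(a, b) on (0.79, 0.21) = 0.79
(x4 ∧ x5) ∨ ((x1 ∨ x3) ∨ (¬x3 ∧ x3)) = max(a, b) on (0.07, 0.79) = 0.79
¬((x4 ∧ x5) ∨ ((x1 ∨ x3) ∨ (¬x3 ∧ x3))) = 1 − 0.79 = 0.21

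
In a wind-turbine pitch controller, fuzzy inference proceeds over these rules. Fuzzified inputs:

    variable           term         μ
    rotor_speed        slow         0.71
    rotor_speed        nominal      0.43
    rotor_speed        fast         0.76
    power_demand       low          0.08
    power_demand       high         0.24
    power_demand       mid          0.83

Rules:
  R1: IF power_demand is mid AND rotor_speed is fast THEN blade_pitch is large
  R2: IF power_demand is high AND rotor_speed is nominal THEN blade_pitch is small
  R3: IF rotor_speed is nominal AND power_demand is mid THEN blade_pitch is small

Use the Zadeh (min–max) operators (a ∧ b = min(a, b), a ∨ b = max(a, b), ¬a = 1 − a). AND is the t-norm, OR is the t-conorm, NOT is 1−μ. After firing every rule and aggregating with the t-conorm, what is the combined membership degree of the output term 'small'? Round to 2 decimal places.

R1: mid=0.83, fast=0.76; AND[min(a, b)] → w = 0.76
R2: high=0.24, nominal=0.43; AND[min(a, b)] → w = 0.24
R3: nominal=0.43, mid=0.83; AND[min(a, b)] → w = 0.43
Rules with consequent 'small': {R2, R3} → strengths 0.24, 0.43
Aggregate via t-conorm [max(a, b)]: 0.43

0.43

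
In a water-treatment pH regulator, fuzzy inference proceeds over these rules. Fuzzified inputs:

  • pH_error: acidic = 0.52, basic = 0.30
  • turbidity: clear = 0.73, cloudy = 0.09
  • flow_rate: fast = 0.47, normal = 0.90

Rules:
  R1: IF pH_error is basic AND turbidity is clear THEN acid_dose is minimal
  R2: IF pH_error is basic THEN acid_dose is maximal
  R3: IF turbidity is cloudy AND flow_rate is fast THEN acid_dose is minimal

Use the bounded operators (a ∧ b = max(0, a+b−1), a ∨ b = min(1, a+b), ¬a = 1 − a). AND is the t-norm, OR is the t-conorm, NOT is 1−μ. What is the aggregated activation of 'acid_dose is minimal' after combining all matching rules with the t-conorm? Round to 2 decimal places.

0.03

R1: basic=0.30, clear=0.73; AND[max(0, a+b−1)] → w = 0.03
R2: basic=0.30 → w = 0.30
R3: cloudy=0.09, fast=0.47; AND[max(0, a+b−1)] → w = 0.00
Rules with consequent 'minimal': {R1, R3} → strengths 0.03, 0.00
Aggregate via t-conorm [min(1, a+b)]: 0.03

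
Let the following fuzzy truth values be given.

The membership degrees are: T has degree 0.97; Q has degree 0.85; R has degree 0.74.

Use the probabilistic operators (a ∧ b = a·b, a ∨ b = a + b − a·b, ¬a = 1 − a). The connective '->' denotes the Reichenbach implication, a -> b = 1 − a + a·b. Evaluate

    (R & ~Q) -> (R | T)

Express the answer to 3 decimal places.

0.999

~Q = 1 − 0.8500 = 0.1500
R & ~Q = a·b on (0.7400, 0.1500) = 0.1110
R | T = a + b − a·b on (0.7400, 0.9700) = 0.9922
(R & ~Q) -> (R | T)  [Reichenbach: 1 − a + a·b] with a=0.1110, b=0.9922 → 0.9991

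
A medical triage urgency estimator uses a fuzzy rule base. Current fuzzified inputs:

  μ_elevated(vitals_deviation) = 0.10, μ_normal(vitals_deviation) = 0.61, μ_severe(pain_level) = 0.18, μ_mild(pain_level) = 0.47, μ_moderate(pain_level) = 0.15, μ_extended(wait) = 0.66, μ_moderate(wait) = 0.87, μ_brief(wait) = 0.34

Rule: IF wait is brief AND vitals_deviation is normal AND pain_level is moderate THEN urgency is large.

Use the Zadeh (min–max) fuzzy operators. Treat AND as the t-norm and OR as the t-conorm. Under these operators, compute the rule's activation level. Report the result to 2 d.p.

firing strength: brief=0.34, normal=0.61, moderate=0.15; AND[min(a, b)] → w = 0.15

0.15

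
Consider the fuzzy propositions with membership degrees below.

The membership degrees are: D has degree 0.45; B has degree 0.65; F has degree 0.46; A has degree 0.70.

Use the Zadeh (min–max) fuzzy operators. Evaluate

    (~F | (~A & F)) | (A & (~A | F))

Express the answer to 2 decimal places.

~F = 1 − 0.46 = 0.54
~A = 1 − 0.70 = 0.30
~A & F = min(a, b) on (0.30, 0.46) = 0.30
~F | (~A & F) = max(a, b) on (0.54, 0.30) = 0.54
~A = 1 − 0.70 = 0.30
~A | F = max(a, b) on (0.30, 0.46) = 0.46
A & (~A | F) = min(a, b) on (0.70, 0.46) = 0.46
(~F | (~A & F)) | (A & (~A | F)) = max(a, b) on (0.54, 0.46) = 0.54

0.54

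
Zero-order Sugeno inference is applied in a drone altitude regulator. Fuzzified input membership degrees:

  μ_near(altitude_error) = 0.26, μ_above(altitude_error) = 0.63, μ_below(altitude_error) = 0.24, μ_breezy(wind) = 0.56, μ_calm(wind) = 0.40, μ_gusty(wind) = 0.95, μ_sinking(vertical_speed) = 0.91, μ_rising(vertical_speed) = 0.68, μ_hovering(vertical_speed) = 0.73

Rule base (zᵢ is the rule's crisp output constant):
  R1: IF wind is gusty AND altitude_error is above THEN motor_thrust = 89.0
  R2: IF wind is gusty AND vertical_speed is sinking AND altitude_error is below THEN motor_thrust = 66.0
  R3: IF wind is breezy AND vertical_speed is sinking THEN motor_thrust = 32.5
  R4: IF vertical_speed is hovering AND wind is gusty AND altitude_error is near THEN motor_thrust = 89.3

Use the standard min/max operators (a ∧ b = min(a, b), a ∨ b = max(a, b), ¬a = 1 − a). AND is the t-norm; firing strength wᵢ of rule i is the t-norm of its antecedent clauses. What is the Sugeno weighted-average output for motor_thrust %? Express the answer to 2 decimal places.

67.06

R1 (z=89.0): gusty=0.95, above=0.63; AND[min(a, b)] → w = 0.63
R2 (z=66.0): gusty=0.95, sinking=0.91, below=0.24; AND[min(a, b)] → w = 0.24
R3 (z=32.5): breezy=0.56, sinking=0.91; AND[min(a, b)] → w = 0.56
R4 (z=89.3): hovering=0.73, gusty=0.95, near=0.26; AND[min(a, b)] → w = 0.26
Weighted average = (0.63·89.0 + 0.24·66.0 + 0.56·32.5 + 0.26·89.3) / (0.63 + 0.24 + 0.56 + 0.26)
  = 113.3280 / 1.6900 = 67.06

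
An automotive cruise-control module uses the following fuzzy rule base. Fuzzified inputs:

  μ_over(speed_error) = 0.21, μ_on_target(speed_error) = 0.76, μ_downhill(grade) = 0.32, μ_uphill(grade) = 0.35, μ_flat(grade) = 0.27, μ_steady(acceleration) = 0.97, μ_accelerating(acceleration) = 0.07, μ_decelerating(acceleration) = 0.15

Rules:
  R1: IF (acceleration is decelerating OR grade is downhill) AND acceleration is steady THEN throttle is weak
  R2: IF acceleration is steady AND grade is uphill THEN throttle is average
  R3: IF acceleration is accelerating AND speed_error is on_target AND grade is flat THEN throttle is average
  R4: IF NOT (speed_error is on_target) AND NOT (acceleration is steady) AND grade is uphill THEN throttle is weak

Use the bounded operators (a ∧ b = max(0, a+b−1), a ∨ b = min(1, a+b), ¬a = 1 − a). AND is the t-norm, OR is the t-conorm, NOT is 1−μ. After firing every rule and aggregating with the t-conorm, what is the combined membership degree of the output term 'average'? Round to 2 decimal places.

0.32

R1: (decelerating=0.15 OR downhill=0.32) = 0.47; AND[max(0, a+b−1)] with steady=0.97 → w = 0.44
R2: steady=0.97, uphill=0.35; AND[max(0, a+b−1)] → w = 0.32
R3: accelerating=0.07, on_target=0.76, flat=0.27; AND[max(0, a+b−1)] → w = 0.00
R4: ¬on_target=1−0.76=0.24, ¬steady=1−0.97=0.03, uphill=0.35; AND[max(0, a+b−1)] → w = 0.00
Rules with consequent 'average': {R2, R3} → strengths 0.32, 0.00
Aggregate via t-conorm [min(1, a+b)]: 0.32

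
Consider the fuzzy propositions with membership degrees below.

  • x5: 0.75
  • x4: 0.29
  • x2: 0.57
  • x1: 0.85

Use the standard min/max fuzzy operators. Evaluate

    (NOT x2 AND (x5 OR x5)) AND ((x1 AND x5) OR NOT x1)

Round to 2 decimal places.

NOT x2 = 1 − 0.57 = 0.43
x5 OR x5 = max(a, b) on (0.75, 0.75) = 0.75
NOT x2 AND (x5 OR x5) = min(a, b) on (0.43, 0.75) = 0.43
x1 AND x5 = min(a, b) on (0.85, 0.75) = 0.75
NOT x1 = 1 − 0.85 = 0.15
(x1 AND x5) OR NOT x1 = max(a, b) on (0.75, 0.15) = 0.75
(NOT x2 AND (x5 OR x5)) AND ((x1 AND x5) OR NOT x1) = min(a, b) on (0.43, 0.75) = 0.43

0.43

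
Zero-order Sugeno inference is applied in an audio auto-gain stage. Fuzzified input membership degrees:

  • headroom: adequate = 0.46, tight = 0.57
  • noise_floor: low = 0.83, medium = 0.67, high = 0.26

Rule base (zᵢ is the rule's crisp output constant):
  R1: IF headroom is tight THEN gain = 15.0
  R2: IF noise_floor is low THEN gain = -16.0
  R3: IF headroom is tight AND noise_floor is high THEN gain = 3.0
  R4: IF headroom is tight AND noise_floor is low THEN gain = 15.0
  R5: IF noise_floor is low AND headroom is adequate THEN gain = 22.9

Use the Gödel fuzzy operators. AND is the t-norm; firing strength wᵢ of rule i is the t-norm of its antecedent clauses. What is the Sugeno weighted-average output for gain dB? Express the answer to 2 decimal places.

R1 (z=15.0): tight=0.57 → w = 0.57
R2 (z=-16.0): low=0.83 → w = 0.83
R3 (z=3.0): tight=0.57, high=0.26; AND[min(a, b)] → w = 0.26
R4 (z=15.0): tight=0.57, low=0.83; AND[min(a, b)] → w = 0.57
R5 (z=22.9): low=0.83, adequate=0.46; AND[min(a, b)] → w = 0.46
Weighted average = (0.57·15.0 + 0.83·-16.0 + 0.26·3.0 + 0.57·15.0 + 0.46·22.9) / (0.57 + 0.83 + 0.26 + 0.57 + 0.46)
  = 15.1340 / 2.6900 = 5.63

5.63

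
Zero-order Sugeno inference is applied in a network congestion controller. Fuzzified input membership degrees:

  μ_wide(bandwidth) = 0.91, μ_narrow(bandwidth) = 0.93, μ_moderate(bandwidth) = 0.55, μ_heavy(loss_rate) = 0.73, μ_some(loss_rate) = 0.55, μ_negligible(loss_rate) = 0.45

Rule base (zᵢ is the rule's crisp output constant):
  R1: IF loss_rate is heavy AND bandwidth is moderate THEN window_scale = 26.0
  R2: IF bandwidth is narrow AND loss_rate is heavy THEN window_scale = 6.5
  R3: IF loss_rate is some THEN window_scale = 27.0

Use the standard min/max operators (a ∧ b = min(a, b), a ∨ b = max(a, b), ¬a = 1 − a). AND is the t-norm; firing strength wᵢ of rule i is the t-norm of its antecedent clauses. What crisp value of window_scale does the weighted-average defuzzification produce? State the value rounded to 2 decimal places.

18.52

R1 (z=26.0): heavy=0.73, moderate=0.55; AND[min(a, b)] → w = 0.55
R2 (z=6.5): narrow=0.93, heavy=0.73; AND[min(a, b)] → w = 0.73
R3 (z=27.0): some=0.55 → w = 0.55
Weighted average = (0.55·26.0 + 0.73·6.5 + 0.55·27.0) / (0.55 + 0.73 + 0.55)
  = 33.8950 / 1.8300 = 18.52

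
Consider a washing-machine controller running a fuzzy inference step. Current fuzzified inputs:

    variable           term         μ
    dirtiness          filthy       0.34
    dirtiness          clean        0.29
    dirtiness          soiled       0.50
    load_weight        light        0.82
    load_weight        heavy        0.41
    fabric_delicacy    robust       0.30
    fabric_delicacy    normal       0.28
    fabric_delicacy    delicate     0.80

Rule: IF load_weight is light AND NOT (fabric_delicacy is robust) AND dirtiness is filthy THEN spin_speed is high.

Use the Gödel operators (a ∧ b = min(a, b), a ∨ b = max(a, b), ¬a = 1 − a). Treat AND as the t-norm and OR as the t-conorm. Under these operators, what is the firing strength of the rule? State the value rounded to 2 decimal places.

0.34

firing strength: light=0.82, ¬robust=1−0.30=0.70, filthy=0.34; AND[min(a, b)] → w = 0.34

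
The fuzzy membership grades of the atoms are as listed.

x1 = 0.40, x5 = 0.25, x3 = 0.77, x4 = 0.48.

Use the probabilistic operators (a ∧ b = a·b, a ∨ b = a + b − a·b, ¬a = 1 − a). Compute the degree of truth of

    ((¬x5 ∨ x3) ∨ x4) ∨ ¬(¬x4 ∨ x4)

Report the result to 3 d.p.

0.978

¬x5 = 1 − 0.2500 = 0.7500
¬x5 ∨ x3 = a + b − a·b on (0.7500, 0.7700) = 0.9425
(¬x5 ∨ x3) ∨ x4 = a + b − a·b on (0.9425, 0.4800) = 0.9701
¬x4 = 1 − 0.4800 = 0.5200
¬x4 ∨ x4 = a + b − a·b on (0.5200, 0.4800) = 0.7504
¬(¬x4 ∨ x4) = 1 − 0.7504 = 0.2496
((¬x5 ∨ x3) ∨ x4) ∨ ¬(¬x4 ∨ x4) = a + b − a·b on (0.9701, 0.2496) = 0.9776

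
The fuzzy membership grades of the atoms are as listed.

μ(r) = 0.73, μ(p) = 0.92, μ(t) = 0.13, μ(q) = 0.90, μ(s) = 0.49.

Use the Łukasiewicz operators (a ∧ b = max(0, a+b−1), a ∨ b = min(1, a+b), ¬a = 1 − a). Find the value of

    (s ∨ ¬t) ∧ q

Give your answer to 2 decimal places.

0.90

¬t = 1 − 0.13 = 0.87
s ∨ ¬t = min(1, a+b) on (0.49, 0.87) = 1.00
(s ∨ ¬t) ∧ q = max(0, a+b−1) on (1.00, 0.90) = 0.90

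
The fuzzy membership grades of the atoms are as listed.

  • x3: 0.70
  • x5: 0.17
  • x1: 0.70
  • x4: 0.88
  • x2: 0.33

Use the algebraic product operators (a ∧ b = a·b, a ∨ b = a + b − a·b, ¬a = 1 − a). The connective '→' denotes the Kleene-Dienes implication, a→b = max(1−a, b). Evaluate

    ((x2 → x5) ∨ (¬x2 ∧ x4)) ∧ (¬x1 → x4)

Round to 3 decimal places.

0.761

x2 → x5  [Kleene-Dienes: max(1−a, b)] with a=0.3300, b=0.1700 → 0.6700
¬x2 = 1 − 0.3300 = 0.6700
¬x2 ∧ x4 = a·b on (0.6700, 0.8800) = 0.5896
(x2 → x5) ∨ (¬x2 ∧ x4) = a + b − a·b on (0.6700, 0.5896) = 0.8646
¬x1 = 1 − 0.7000 = 0.3000
¬x1 → x4  [Kleene-Dienes: max(1−a, b)] with a=0.3000, b=0.8800 → 0.8800
((x2 → x5) ∨ (¬x2 ∧ x4)) ∧ (¬x1 → x4) = a·b on (0.8646, 0.8800) = 0.7608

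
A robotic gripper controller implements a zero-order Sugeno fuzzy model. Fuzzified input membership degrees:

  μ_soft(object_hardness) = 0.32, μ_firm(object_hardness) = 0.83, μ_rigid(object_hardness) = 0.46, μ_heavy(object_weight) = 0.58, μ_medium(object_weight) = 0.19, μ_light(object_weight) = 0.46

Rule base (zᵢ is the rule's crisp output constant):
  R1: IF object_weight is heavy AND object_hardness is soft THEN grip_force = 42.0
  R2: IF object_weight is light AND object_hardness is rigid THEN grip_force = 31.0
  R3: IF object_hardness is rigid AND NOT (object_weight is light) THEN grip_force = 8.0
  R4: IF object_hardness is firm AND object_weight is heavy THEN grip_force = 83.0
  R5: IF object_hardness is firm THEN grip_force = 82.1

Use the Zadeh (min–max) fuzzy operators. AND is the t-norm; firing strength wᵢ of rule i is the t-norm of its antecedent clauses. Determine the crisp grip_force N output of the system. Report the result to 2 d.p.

R1 (z=42.0): heavy=0.58, soft=0.32; AND[min(a, b)] → w = 0.32
R2 (z=31.0): light=0.46, rigid=0.46; AND[min(a, b)] → w = 0.46
R3 (z=8.0): rigid=0.46, ¬light=1−0.46=0.54; AND[min(a, b)] → w = 0.46
R4 (z=83.0): firm=0.83, heavy=0.58; AND[min(a, b)] → w = 0.58
R5 (z=82.1): firm=0.83 → w = 0.83
Weighted average = (0.32·42.0 + 0.46·31.0 + 0.46·8.0 + 0.58·83.0 + 0.83·82.1) / (0.32 + 0.46 + 0.46 + 0.58 + 0.83)
  = 147.6630 / 2.6500 = 55.72

55.72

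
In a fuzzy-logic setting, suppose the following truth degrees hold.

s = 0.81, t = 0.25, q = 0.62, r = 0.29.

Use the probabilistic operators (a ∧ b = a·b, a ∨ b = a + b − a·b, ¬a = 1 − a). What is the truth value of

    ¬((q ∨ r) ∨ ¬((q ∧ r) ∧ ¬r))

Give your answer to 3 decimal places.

0.034

q ∨ r = a + b − a·b on (0.6200, 0.2900) = 0.7302
q ∧ r = a·b on (0.6200, 0.2900) = 0.1798
¬r = 1 − 0.2900 = 0.7100
(q ∧ r) ∧ ¬r = a·b on (0.1798, 0.7100) = 0.1277
¬((q ∧ r) ∧ ¬r) = 1 − 0.1277 = 0.8723
(q ∨ r) ∨ ¬((q ∧ r) ∧ ¬r) = a + b − a·b on (0.7302, 0.8723) = 0.9656
¬((q ∨ r) ∨ ¬((q ∧ r) ∧ ¬r)) = 1 − 0.9656 = 0.0344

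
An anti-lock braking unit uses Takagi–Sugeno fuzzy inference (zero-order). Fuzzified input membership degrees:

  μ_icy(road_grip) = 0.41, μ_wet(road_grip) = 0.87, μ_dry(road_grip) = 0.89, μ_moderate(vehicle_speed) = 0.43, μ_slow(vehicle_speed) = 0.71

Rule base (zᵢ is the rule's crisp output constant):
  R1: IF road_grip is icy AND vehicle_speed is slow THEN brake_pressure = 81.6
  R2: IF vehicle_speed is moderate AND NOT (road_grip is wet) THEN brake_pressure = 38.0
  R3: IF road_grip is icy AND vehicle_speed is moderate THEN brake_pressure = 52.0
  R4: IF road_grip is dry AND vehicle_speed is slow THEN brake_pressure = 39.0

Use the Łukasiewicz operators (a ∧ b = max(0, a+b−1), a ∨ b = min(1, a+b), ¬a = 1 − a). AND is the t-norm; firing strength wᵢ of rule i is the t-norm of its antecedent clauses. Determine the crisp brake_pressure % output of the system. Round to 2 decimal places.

46.10

R1 (z=81.6): icy=0.41, slow=0.71; AND[max(0, a+b−1)] → w = 0.12
R2 (z=38.0): moderate=0.43, ¬wet=1−0.87=0.13; AND[max(0, a+b−1)] → w = 0.00
R3 (z=52.0): icy=0.41, moderate=0.43; AND[max(0, a+b−1)] → w = 0.00
R4 (z=39.0): dry=0.89, slow=0.71; AND[max(0, a+b−1)] → w = 0.60
Weighted average = (0.12·81.6 + 0.00·38.0 + 0.00·52.0 + 0.60·39.0) / (0.12 + 0.00 + 0.00 + 0.60)
  = 33.1920 / 0.7200 = 46.10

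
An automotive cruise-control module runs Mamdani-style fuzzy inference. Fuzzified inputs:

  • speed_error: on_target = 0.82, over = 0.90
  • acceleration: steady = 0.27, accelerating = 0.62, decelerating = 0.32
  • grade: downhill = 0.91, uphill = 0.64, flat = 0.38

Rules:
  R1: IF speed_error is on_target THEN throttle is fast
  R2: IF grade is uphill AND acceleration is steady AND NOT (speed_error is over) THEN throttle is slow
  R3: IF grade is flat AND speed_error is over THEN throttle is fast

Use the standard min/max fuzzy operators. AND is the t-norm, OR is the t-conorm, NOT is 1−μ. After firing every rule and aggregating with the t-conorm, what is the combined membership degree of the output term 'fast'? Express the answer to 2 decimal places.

0.82

R1: on_target=0.82 → w = 0.82
R2: uphill=0.64, steady=0.27, ¬over=1−0.90=0.10; AND[min(a, b)] → w = 0.10
R3: flat=0.38, over=0.90; AND[min(a, b)] → w = 0.38
Rules with consequent 'fast': {R1, R3} → strengths 0.82, 0.38
Aggregate via t-conorm [max(a, b)]: 0.82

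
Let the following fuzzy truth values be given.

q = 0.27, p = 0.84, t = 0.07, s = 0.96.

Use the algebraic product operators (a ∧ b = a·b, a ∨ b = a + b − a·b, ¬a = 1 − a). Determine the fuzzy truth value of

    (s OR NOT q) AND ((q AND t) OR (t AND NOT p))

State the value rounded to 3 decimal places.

NOT q = 1 − 0.2700 = 0.7300
s OR NOT q = a + b − a·b on (0.9600, 0.7300) = 0.9892
q AND t = a·b on (0.2700, 0.0700) = 0.0189
NOT p = 1 − 0.8400 = 0.1600
t AND NOT p = a·b on (0.0700, 0.1600) = 0.0112
(q AND t) OR (t AND NOT p) = a + b − a·b on (0.0189, 0.0112) = 0.0299
(s OR NOT q) AND ((q AND t) OR (t AND NOT p)) = a·b on (0.9892, 0.0299) = 0.0296

0.030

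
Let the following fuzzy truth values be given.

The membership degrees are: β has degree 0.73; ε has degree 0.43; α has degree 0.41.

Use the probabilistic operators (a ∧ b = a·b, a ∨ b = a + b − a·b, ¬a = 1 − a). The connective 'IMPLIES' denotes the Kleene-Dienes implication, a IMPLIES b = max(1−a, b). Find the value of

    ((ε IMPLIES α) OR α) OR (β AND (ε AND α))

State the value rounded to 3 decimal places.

0.779

ε IMPLIES α  [Kleene-Dienes: max(1−a, b)] with a=0.4300, b=0.4100 → 0.5700
(ε IMPLIES α) OR α = a + b − a·b on (0.5700, 0.4100) = 0.7463
ε AND α = a·b on (0.4300, 0.4100) = 0.1763
β AND (ε AND α) = a·b on (0.7300, 0.1763) = 0.1287
((ε IMPLIES α) OR α) OR (β AND (ε AND α)) = a + b − a·b on (0.7463, 0.1287) = 0.7790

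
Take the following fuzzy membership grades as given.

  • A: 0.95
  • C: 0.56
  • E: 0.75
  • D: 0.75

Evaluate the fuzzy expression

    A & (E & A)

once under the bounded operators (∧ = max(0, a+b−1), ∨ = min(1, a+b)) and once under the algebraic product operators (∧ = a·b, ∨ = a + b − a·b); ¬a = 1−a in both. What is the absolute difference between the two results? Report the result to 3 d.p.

0.027

Under bounded:
  E & A = max(0, a+b−1) on (0.75, 0.95) = 0.70
  A & (E & A) = max(0, a+b−1) on (0.95, 0.70) = 0.65
  → value = 0.6500
Under algebraic product:
  E & A = a·b on (0.7500, 0.9500) = 0.7125
  A & (E & A) = a·b on (0.9500, 0.7125) = 0.6769
  → value = 0.6769
|0.6500 − 0.6769| = 0.027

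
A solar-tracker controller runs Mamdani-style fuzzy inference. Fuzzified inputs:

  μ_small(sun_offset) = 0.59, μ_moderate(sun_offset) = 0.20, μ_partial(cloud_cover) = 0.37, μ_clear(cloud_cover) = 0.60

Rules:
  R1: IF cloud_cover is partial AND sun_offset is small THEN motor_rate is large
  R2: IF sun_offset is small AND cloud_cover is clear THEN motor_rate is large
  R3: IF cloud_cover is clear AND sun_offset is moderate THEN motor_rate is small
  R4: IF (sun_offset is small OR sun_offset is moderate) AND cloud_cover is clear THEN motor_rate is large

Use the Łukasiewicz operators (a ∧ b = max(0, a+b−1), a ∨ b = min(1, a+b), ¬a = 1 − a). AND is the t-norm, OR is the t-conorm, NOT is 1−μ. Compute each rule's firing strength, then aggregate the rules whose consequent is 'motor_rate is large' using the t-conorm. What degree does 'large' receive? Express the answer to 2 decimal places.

0.58

R1: partial=0.37, small=0.59; AND[max(0, a+b−1)] → w = 0.00
R2: small=0.59, clear=0.60; AND[max(0, a+b−1)] → w = 0.19
R3: clear=0.60, moderate=0.20; AND[max(0, a+b−1)] → w = 0.00
R4: (small=0.59 OR moderate=0.20) = 0.79; AND[max(0, a+b−1)] with clear=0.60 → w = 0.39
Rules with consequent 'large': {R1, R2, R4} → strengths 0.00, 0.19, 0.39
Aggregate via t-conorm [min(1, a+b)]: 0.58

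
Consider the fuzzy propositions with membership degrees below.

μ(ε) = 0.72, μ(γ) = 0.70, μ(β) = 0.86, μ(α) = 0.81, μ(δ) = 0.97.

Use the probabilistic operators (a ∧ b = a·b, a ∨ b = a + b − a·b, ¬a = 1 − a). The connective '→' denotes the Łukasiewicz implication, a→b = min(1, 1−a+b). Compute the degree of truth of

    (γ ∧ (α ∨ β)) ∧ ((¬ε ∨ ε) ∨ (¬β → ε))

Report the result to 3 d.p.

0.681

α ∨ β = a + b − a·b on (0.8100, 0.8600) = 0.9734
γ ∧ (α ∨ β) = a·b on (0.7000, 0.9734) = 0.6814
¬ε = 1 − 0.7200 = 0.2800
¬ε ∨ ε = a + b − a·b on (0.2800, 0.7200) = 0.7984
¬β = 1 − 0.8600 = 0.1400
¬β → ε  [Łukasiewicz: min(1, 1−a+b)] with a=0.1400, b=0.7200 → 1.0000
(¬ε ∨ ε) ∨ (¬β → ε) = a + b − a·b on (0.7984, 1.0000) = 1.0000
(γ ∧ (α ∨ β)) ∧ ((¬ε ∨ ε) ∨ (¬β → ε)) = a·b on (0.6814, 1.0000) = 0.6814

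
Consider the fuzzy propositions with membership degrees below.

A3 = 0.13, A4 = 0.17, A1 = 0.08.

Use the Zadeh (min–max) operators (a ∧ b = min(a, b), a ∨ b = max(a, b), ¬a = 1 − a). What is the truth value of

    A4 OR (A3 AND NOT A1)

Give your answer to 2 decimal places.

0.17

NOT A1 = 1 − 0.08 = 0.92
A3 AND NOT A1 = min(a, b) on (0.13, 0.92) = 0.13
A4 OR (A3 AND NOT A1) = max(a, b) on (0.17, 0.13) = 0.17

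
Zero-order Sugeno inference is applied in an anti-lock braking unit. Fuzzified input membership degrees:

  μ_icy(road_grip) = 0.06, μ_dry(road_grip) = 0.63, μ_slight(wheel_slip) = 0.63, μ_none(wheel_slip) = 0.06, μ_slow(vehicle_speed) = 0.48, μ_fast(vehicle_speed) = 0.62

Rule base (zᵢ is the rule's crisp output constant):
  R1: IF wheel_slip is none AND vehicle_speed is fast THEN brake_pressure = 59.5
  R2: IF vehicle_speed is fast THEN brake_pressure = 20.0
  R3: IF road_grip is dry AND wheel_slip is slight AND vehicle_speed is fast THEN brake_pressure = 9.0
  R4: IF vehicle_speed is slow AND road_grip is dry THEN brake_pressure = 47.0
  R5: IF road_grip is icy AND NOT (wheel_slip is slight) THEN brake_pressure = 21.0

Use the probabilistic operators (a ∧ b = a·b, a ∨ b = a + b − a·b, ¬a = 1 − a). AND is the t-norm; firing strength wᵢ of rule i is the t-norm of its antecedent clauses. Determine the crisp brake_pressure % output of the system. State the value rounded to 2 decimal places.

R1 (z=59.5): none=0.06, fast=0.62; AND[a·b] → w = 0.0372
R2 (z=20.0): fast=0.62 → w = 0.6200
R3 (z=9.0): dry=0.63, slight=0.63, fast=0.62; AND[a·b] → w = 0.2461
R4 (z=47.0): slow=0.48, dry=0.63; AND[a·b] → w = 0.3024
R5 (z=21.0): icy=0.06, ¬slight=1−0.63=0.37; AND[a·b] → w = 0.0222
Weighted average = (0.0372·59.5 + 0.6200·20.0 + 0.2461·9.0 + 0.3024·47.0 + 0.0222·21.0) / (0.0372 + 0.6200 + 0.2461 + 0.3024 + 0.0222)
  = 31.5071 / 1.2279 = 25.66

25.66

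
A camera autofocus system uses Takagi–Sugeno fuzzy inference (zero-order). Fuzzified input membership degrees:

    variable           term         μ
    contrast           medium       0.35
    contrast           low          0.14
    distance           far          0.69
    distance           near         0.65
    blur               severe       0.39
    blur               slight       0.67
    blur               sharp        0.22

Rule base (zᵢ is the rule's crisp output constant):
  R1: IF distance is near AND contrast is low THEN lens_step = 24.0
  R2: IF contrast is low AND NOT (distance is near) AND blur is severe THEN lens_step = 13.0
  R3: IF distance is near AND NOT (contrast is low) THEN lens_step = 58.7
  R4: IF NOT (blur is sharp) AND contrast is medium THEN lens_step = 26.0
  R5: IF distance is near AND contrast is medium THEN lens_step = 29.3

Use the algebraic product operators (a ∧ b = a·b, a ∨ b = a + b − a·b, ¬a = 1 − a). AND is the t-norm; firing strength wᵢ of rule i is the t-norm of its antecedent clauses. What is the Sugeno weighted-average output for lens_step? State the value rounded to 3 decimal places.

R1 (z=24.0): near=0.65, low=0.14; AND[a·b] → w = 0.0910
R2 (z=13.0): low=0.14, ¬near=1−0.65=0.35, severe=0.39; AND[a·b] → w = 0.0191
R3 (z=58.7): near=0.65, ¬low=1−0.14=0.86; AND[a·b] → w = 0.5590
R4 (z=26.0): ¬sharp=1−0.22=0.78, medium=0.35; AND[a·b] → w = 0.2730
R5 (z=29.3): near=0.65, medium=0.35; AND[a·b] → w = 0.2275
Weighted average = (0.0910·24.0 + 0.0191·13.0 + 0.5590·58.7 + 0.2730·26.0 + 0.2275·29.3) / (0.0910 + 0.0191 + 0.5590 + 0.2730 + 0.2275)
  = 49.0095 / 1.1696 = 41.902

41.902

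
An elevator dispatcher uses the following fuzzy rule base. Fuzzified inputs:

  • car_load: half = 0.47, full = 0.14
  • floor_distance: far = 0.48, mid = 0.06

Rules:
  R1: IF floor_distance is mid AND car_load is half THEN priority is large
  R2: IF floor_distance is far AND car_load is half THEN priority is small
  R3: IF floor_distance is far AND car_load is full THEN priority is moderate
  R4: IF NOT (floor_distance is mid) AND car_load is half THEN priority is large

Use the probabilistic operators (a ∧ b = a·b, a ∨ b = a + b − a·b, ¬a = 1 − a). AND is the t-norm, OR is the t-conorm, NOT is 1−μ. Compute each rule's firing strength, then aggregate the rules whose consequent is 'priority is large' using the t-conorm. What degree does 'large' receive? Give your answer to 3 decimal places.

0.458

R1: mid=0.06, half=0.47; AND[a·b] → w = 0.0282
R2: far=0.48, half=0.47; AND[a·b] → w = 0.2256
R3: far=0.48, full=0.14; AND[a·b] → w = 0.0672
R4: ¬mid=1−0.06=0.94, half=0.47; AND[a·b] → w = 0.4418
Rules with consequent 'large': {R1, R4} → strengths 0.0282, 0.4418
Aggregate via t-conorm [a + b − a·b]: 0.4575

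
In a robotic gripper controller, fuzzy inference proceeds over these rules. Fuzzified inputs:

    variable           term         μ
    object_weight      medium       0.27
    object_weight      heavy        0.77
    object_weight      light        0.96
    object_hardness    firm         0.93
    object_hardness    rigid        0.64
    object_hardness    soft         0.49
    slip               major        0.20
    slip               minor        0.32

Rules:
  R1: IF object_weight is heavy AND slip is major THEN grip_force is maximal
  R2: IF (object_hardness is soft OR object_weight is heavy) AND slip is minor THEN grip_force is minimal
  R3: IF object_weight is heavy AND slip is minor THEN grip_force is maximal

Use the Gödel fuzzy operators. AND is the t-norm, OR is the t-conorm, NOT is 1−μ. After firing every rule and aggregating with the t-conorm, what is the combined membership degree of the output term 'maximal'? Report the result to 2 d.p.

R1: heavy=0.77, major=0.20; AND[min(a, b)] → w = 0.20
R2: (soft=0.49 OR heavy=0.77) = 0.77; AND[min(a, b)] with minor=0.32 → w = 0.32
R3: heavy=0.77, minor=0.32; AND[min(a, b)] → w = 0.32
Rules with consequent 'maximal': {R1, R3} → strengths 0.20, 0.32
Aggregate via t-conorm [max(a, b)]: 0.32

0.32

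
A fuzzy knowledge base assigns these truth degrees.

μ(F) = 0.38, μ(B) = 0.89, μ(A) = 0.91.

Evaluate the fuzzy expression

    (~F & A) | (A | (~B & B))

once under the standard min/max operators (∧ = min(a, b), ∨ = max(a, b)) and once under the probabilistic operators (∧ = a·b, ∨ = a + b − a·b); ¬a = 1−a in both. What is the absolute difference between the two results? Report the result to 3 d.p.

0.055

Under standard min/max:
  ~F = 1 − 0.38 = 0.62
  ~F & A = min(a, b) on (0.62, 0.91) = 0.62
  ~B = 1 − 0.89 = 0.11
  ~B & B = min(a, b) on (0.11, 0.89) = 0.11
  A | (~B & B) = max(a, b) on (0.91, 0.11) = 0.91
  (~F & A) | (A | (~B & B)) = max(a, b) on (0.62, 0.91) = 0.91
  → value = 0.9100
Under probabilistic:
  ~F = 1 − 0.3800 = 0.6200
  ~F & A = a·b on (0.6200, 0.9100) = 0.5642
  ~B = 1 − 0.8900 = 0.1100
  ~B & B = a·b on (0.1100, 0.8900) = 0.0979
  A | (~B & B) = a + b − a·b on (0.9100, 0.0979) = 0.9188
  (~F & A) | (A | (~B & B)) = a + b − a·b on (0.5642, 0.9188) = 0.9646
  → value = 0.9646
|0.9100 − 0.9646| = 0.055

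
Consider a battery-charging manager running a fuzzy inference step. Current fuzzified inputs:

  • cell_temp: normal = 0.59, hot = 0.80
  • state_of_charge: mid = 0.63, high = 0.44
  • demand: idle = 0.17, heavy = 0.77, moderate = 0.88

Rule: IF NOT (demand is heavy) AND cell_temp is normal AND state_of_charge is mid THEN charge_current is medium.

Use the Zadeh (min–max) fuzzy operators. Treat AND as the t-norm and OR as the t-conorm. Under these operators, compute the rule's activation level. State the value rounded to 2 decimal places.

firing strength: ¬heavy=1−0.77=0.23, normal=0.59, mid=0.63; AND[min(a, b)] → w = 0.23

0.23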